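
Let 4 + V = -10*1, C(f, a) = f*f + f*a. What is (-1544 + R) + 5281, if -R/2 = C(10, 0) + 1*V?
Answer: 3565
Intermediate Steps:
C(f, a) = f² + a*f
V = -14 (V = -4 - 10*1 = -4 - 10 = -14)
R = -172 (R = -2*(10*(0 + 10) + 1*(-14)) = -2*(10*10 - 14) = -2*(100 - 14) = -2*86 = -172)
(-1544 + R) + 5281 = (-1544 - 172) + 5281 = -1716 + 5281 = 3565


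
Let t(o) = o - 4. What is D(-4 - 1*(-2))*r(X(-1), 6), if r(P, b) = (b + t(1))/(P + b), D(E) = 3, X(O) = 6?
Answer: ¾ ≈ 0.75000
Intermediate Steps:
t(o) = -4 + o
r(P, b) = (-3 + b)/(P + b) (r(P, b) = (b + (-4 + 1))/(P + b) = (b - 3)/(P + b) = (-3 + b)/(P + b))
D(-4 - 1*(-2))*r(X(-1), 6) = 3*((-3 + 6)/(6 + 6)) = 3*(3/12) = 3*((1/12)*3) = 3*(¼) = ¾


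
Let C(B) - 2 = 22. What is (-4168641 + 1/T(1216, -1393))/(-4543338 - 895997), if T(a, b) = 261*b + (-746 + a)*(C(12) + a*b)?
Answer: 3320237737161574/4332319653350755 ≈ 0.76639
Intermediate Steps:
C(B) = 24 (C(B) = 2 + 22 = 24)
T(a, b) = 261*b + (-746 + a)*(24 + a*b)
(-4168641 + 1/T(1216, -1393))/(-4543338 - 895997) = (-4168641 + 1/(-17904 + 24*1216 + 261*(-1393) - 1393*1216² - 746*1216*(-1393)))/(-4543338 - 895997) = (-4168641 + 1/(-17904 + 29184 - 363573 - 1393*1478656 + 1263640448))/(-5439335) = (-4168641 + 1/(-17904 + 29184 - 363573 - 2059767808 + 1263640448))*(-1/5439335) = (-4168641 + 1/(-796479653))*(-1/5439335) = (-4168641 - 1/796479653)*(-1/5439335) = -3320237737161574/796479653*(-1/5439335) = 3320237737161574/4332319653350755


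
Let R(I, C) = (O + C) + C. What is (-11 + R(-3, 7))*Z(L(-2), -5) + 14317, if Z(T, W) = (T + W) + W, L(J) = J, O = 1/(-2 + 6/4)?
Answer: 14305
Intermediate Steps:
O = -2 (O = 1/(-2 + 6*(¼)) = 1/(-2 + 3/2) = 1/(-½) = -2)
R(I, C) = -2 + 2*C (R(I, C) = (-2 + C) + C = -2 + 2*C)
Z(T, W) = T + 2*W
(-11 + R(-3, 7))*Z(L(-2), -5) + 14317 = (-11 + (-2 + 2*7))*(-2 + 2*(-5)) + 14317 = (-11 + (-2 + 14))*(-2 - 10) + 14317 = (-11 + 12)*(-12) + 14317 = 1*(-12) + 14317 = -12 + 14317 = 14305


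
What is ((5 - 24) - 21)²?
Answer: 1600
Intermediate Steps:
((5 - 24) - 21)² = (-19 - 21)² = (-40)² = 1600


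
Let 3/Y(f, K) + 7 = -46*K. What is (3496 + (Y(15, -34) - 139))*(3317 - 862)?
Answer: 4277307220/519 ≈ 8.2414e+6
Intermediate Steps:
Y(f, K) = 3/(-7 - 46*K)
(3496 + (Y(15, -34) - 139))*(3317 - 862) = (3496 + (-3/(7 + 46*(-34)) - 139))*(3317 - 862) = (3496 + (-3/(7 - 1564) - 139))*2455 = (3496 + (-3/(-1557) - 139))*2455 = (3496 + (-3*(-1/1557) - 139))*2455 = (3496 + (1/519 - 139))*2455 = (3496 - 72140/519)*2455 = (1742284/519)*2455 = 4277307220/519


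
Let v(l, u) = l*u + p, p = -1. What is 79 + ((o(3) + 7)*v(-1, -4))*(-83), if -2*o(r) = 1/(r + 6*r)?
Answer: -23213/14 ≈ -1658.1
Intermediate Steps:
v(l, u) = -1 + l*u (v(l, u) = l*u - 1 = -1 + l*u)
o(r) = -1/(14*r) (o(r) = -1/(2*(r + 6*r)) = -1/(7*r)/2 = -1/(14*r))
79 + ((o(3) + 7)*v(-1, -4))*(-83) = 79 + ((-1/14/3 + 7)*(-1 - 1*(-4)))*(-83) = 79 + ((-1/14*⅓ + 7)*(-1 + 4))*(-83) = 79 + ((-1/42 + 7)*3)*(-83) = 79 + ((293/42)*3)*(-83) = 79 + (293/14)*(-83) = 79 - 24319/14 = -23213/14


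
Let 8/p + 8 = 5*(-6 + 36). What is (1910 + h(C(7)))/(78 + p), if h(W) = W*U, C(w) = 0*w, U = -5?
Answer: 67805/2771 ≈ 24.470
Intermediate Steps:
C(w) = 0
p = 4/71 (p = 8/(-8 + 5*(-6 + 36)) = 8/(-8 + 5*30) = 8/(-8 + 150) = 8/142 = 8*(1/142) = 4/71 ≈ 0.056338)
h(W) = -5*W (h(W) = W*(-5) = -5*W)
(1910 + h(C(7)))/(78 + p) = (1910 - 5*0)/(78 + 4/71) = (1910 + 0)/(5542/71) = 1910*(71/5542) = 67805/2771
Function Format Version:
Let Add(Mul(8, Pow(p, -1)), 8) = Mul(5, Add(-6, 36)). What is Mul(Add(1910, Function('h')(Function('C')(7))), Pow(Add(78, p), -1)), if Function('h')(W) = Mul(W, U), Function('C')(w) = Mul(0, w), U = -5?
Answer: Rational(67805, 2771) ≈ 24.470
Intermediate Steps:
Function('C')(w) = 0
p = Rational(4, 71) (p = Mul(8, Pow(Add(-8, Mul(5, Add(-6, 36))), -1)) = Mul(8, Pow(Add(-8, Mul(5, 30)), -1)) = Mul(8, Pow(Add(-8, 150), -1)) = Mul(8, Pow(142, -1)) = Mul(8, Rational(1, 142)) = Rational(4, 71) ≈ 0.056338)
Function('h')(W) = Mul(-5, W) (Function('h')(W) = Mul(W, -5) = Mul(-5, W))
Mul(Add(1910, Function('h')(Function('C')(7))), Pow(Add(78, p), -1)) = Mul(Add(1910, Mul(-5, 0)), Pow(Add(78, Rational(4, 71)), -1)) = Mul(Add(1910, 0), Pow(Rational(5542, 71), -1)) = Mul(1910, Rational(71, 5542)) = Rational(67805, 2771)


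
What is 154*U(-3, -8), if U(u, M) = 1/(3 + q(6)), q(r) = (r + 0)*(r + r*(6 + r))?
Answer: 154/471 ≈ 0.32696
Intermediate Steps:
q(r) = r*(r + r*(6 + r))
U(u, M) = 1/471 (U(u, M) = 1/(3 + 6²*(7 + 6)) = 1/(3 + 36*13) = 1/(3 + 468) = 1/471)
154*U(-3, -8) = 154*(1/471) = 154/471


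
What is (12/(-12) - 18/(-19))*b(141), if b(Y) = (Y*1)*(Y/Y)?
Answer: -141/19 ≈ -7.4211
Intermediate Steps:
b(Y) = Y (b(Y) = Y*1 = Y)
(12/(-12) - 18/(-19))*b(141) = (12/(-12) - 18/(-19))*141 = (12*(-1/12) - 18*(-1/19))*141 = (-1 + 18/19)*141 = -1/19*141 = -141/19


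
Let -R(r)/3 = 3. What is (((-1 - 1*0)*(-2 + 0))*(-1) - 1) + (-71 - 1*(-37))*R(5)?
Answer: 303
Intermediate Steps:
R(r) = -9 (R(r) = -3*3 = -9)
(((-1 - 1*0)*(-2 + 0))*(-1) - 1) + (-71 - 1*(-37))*R(5) = (((-1 - 1*0)*(-2 + 0))*(-1) - 1) + (-71 - 1*(-37))*(-9) = (((-1 + 0)*(-2))*(-1) - 1) + (-71 + 37)*(-9) = (-1*(-2)*(-1) - 1) - 34*(-9) = (2*(-1) - 1) + 306 = (-2 - 1) + 306 = -3 + 306 = 303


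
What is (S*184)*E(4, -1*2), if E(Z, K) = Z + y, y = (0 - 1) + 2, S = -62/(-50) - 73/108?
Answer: 70058/135 ≈ 518.95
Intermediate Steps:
S = 1523/2700 (S = -62*(-1/50) - 73*1/108 = 31/25 - 73/108 = 1523/2700 ≈ 0.56407)
y = 1 (y = -1 + 2 = 1)
E(Z, K) = 1 + Z (E(Z, K) = Z + 1 = 1 + Z)
(S*184)*E(4, -1*2) = ((1523/2700)*184)*(1 + 4) = (70058/675)*5 = 70058/135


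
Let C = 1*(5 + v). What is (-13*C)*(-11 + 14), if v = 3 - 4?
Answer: -156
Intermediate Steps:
v = -1
C = 4 (C = 1*(5 - 1) = 1*4 = 4)
(-13*C)*(-11 + 14) = (-13*4)*(-11 + 14) = -52*3 = -156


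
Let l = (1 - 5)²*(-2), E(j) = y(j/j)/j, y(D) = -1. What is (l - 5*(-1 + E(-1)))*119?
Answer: -3808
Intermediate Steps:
E(j) = -1/j
l = -32 (l = (-4)²*(-2) = 16*(-2) = -32)
(l - 5*(-1 + E(-1)))*119 = (-32 - 5*(-1 - 1/(-1)))*119 = (-32 - 5*(-1 - 1*(-1)))*119 = (-32 - 5*(-1 + 1))*119 = (-32 - 5*0)*119 = (-32 + 0)*119 = -32*119 = -3808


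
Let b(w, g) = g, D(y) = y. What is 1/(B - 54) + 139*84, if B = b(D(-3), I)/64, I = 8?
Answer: 5032348/431 ≈ 11676.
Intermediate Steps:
B = ⅛ (B = 8/64 = 8*(1/64) = ⅛ ≈ 0.12500)
1/(B - 54) + 139*84 = 1/(⅛ - 54) + 139*84 = 1/(-431/8) + 11676 = -8/431 + 11676 = 5032348/431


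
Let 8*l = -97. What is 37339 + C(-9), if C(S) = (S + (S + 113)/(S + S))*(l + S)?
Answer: 2710885/72 ≈ 37651.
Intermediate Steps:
l = -97/8 (l = (1/8)*(-97) = -97/8 ≈ -12.125)
C(S) = (-97/8 + S)*(S + (113 + S)/(2*S)) (C(S) = (S + (S + 113)/(S + S))*(-97/8 + S) = (S + (113 + S)/((2*S)))*(-97/8 + S) = (S + (113 + S)*(1/(2*S)))*(-97/8 + S) = (S + (113 + S)/(2*S))*(-97/8 + S) = (-97/8 + S)*(S + (113 + S)/(2*S)))
37339 + C(-9) = 37339 + (1/16)*(-10961 - 9*(807 - 186*(-9) + 16*(-9)**2))/(-9) = 37339 + (1/16)*(-1/9)*(-10961 - 9*(807 + 1674 + 16*81)) = 37339 + (1/16)*(-1/9)*(-10961 - 9*(807 + 1674 + 1296)) = 37339 + (1/16)*(-1/9)*(-10961 - 9*3777) = 37339 + (1/16)*(-1/9)*(-10961 - 33993) = 37339 + (1/16)*(-1/9)*(-44954) = 37339 + 22477/72 = 2710885/72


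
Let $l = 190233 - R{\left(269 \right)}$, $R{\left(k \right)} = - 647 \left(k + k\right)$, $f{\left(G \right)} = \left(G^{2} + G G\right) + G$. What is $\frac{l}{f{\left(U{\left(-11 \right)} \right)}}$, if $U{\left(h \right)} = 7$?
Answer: $\frac{538319}{105} \approx 5126.8$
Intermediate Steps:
$f{\left(G \right)} = G + 2 G^{2}$ ($f{\left(G \right)} = \left(G^{2} + G^{2}\right) + G = 2 G^{2} + G = G + 2 G^{2}$)
$R{\left(k \right)} = - 1294 k$ ($R{\left(k \right)} = - 647 \cdot 2 k = - 1294 k$)
$l = 538319$ ($l = 190233 - \left(-1294\right) 269 = 190233 - -348086 = 190233 + 348086 = 538319$)
$\frac{l}{f{\left(U{\left(-11 \right)} \right)}} = \frac{538319}{7 \left(1 + 2 \cdot 7\right)} = \frac{538319}{7 \left(1 + 14\right)} = \frac{538319}{7 \cdot 15} = \frac{538319}{105}$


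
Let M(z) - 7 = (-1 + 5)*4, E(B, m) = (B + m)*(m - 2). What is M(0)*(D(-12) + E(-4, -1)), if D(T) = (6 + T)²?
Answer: 1173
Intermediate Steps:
E(B, m) = (-2 + m)*(B + m) (E(B, m) = (B + m)*(-2 + m) = (-2 + m)*(B + m))
M(z) = 23 (M(z) = 7 + (-1 + 5)*4 = 7 + 4*4 = 7 + 16 = 23)
M(0)*(D(-12) + E(-4, -1)) = 23*((6 - 12)² + ((-1)² - 2*(-4) - 2*(-1) - 4*(-1))) = 23*((-6)² + (1 + 8 + 2 + 4)) = 23*(36 + 15) = 23*51 = 1173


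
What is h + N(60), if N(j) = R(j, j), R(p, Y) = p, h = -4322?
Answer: -4262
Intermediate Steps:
N(j) = j
h + N(60) = -4322 + 60 = -4262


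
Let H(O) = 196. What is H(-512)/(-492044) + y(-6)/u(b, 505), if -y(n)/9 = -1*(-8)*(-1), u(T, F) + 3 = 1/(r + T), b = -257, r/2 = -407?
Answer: -677555837/28239811 ≈ -23.993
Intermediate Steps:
r = -814 (r = 2*(-407) = -814)
u(T, F) = -3 + 1/(-814 + T)
y(n) = 72 (y(n) = -9*(-1*(-8))*(-1) = -72*(-1) = -9*(-8) = 72)
H(-512)/(-492044) + y(-6)/u(b, 505) = 196/(-492044) + 72/(((2443 - 3*(-257))/(-814 - 257))) = 196*(-1/492044) + 72/(((2443 + 771)/(-1071))) = -7/17573 + 72/((-1/1071*3214)) = -7/17573 + 72/(-3214/1071) = -7/17573 + 72*(-1071/3214) = -7/17573 - 38556/1607 = -677555837/28239811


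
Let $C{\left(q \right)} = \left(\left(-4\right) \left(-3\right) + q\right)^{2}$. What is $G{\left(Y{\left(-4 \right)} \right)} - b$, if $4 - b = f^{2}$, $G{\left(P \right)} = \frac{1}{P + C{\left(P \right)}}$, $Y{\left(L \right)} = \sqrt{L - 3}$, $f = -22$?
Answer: $\frac{- 65761 i + 12000 \sqrt{7}}{- 137 i + 25 \sqrt{7}} \approx 480.01 - 0.002858 i$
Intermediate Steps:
$Y{\left(L \right)} = \sqrt{-3 + L}$
$C{\left(q \right)} = \left(12 + q\right)^{2}$
$G{\left(P \right)} = \frac{1}{P + \left(12 + P\right)^{2}}$
$b = -480$ ($b = 4 - \left(-22\right)^{2} = 4 - 484 = -480$)
$G{\left(Y{\left(-4 \right)} \right)} - b = \frac{1}{\sqrt{-3 - 4} + \left(12 + \sqrt{-3 - 4}\right)^{2}} - -480 = \frac{1}{\sqrt{-7} + \left(12 + \sqrt{-7}\right)^{2}} + 480 = \frac{1}{i \sqrt{7} + \left(12 + i \sqrt{7}\right)^{2}} + 480 = \frac{1}{\left(12 + i \sqrt{7}\right)^{2} + i \sqrt{7}} + 480 = 480 + \frac{1}{\left(12 + i \sqrt{7}\right)^{2} + i \sqrt{7}}$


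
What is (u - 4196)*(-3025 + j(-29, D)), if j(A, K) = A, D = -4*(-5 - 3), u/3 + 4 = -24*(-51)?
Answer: 1636944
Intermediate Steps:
u = 3660 (u = -12 + 3*(-24*(-51)) = -12 + 3*1224 = -12 + 3672 = 3660)
D = 32 (D = -4*(-8) = 32)
(u - 4196)*(-3025 + j(-29, D)) = (3660 - 4196)*(-3025 - 29) = -536*(-3054) = 1636944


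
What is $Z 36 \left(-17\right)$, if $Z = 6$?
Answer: $-3672$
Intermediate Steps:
$Z 36 \left(-17\right) = 6 \cdot 36 \left(-17\right) = 216 \left(-17\right) = -3672$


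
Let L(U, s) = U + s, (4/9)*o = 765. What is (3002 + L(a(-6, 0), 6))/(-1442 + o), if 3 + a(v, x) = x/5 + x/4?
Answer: 12020/1117 ≈ 10.761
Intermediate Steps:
a(v, x) = -3 + 9*x/20 (a(v, x) = -3 + (x/5 + x/4) = -3 + 9*x/20)
o = 6885/4 (o = (9/4)*765 = 6885/4 ≈ 1721.3)
(3002 + L(a(-6, 0), 6))/(-1442 + o) = (3002 + ((-3 + (9/20)*0) + 6))/(-1442 + 6885/4) = (3002 + ((-3 + 0) + 6))/(1117/4) = (3002 + (-3 + 6))*(4/1117) = (3002 + 3)*(4/1117) = 3005*(4/1117) = 12020/1117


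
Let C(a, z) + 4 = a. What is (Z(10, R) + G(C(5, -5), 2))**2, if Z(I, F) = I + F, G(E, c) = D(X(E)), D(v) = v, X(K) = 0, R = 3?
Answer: 169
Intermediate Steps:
C(a, z) = -4 + a
G(E, c) = 0
Z(I, F) = F + I
(Z(10, R) + G(C(5, -5), 2))**2 = ((3 + 10) + 0)**2 = (13 + 0)**2 = 13**2 = 169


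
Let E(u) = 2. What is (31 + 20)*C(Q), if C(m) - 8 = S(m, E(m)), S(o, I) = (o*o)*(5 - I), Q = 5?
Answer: 4233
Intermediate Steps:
S(o, I) = o**2*(5 - I)
C(m) = 8 + 3*m**2 (C(m) = 8 + m**2*(5 - 1*2) = 8 + m**2*(5 - 2) = 8 + m**2*3 = 8 + 3*m**2)
(31 + 20)*C(Q) = (31 + 20)*(8 + 3*5**2) = 51*(8 + 3*25) = 51*(8 + 75) = 51*83 = 4233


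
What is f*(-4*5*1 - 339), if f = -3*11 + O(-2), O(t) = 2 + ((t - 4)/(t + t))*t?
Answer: 12206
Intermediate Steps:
O(t) = t/2 (O(t) = 2 + ((-4 + t)/((2*t)))*t = 2 + ((-4 + t)*(1/(2*t)))*t = 2 + ((-4 + t)/(2*t))*t = 2 + (-2 + t/2) = t/2)
f = -34 (f = -3*11 + (½)*(-2) = -33 - 1 = -34)
f*(-4*5*1 - 339) = -34*(-4*5*1 - 339) = -34*(-20*1 - 339) = -34*(-20 - 339) = -34*(-359) = 12206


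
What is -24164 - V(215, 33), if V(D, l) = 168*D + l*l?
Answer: -61373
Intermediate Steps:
V(D, l) = l**2 + 168*D (V(D, l) = 168*D + l**2 = l**2 + 168*D)
-24164 - V(215, 33) = -24164 - (33**2 + 168*215) = -24164 - (1089 + 36120) = -24164 - 1*37209 = -24164 - 37209 = -61373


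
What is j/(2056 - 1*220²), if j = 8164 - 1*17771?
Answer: 9607/46344 ≈ 0.20730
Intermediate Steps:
j = -9607 (j = 8164 - 17771 = -9607)
j/(2056 - 1*220²) = -9607/(2056 - 1*220²) = -9607/(2056 - 1*48400) = -9607/(2056 - 48400) = -9607/(-46344) = -9607*(-1/46344) = 9607/46344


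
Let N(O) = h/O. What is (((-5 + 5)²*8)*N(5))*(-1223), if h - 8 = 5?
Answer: 0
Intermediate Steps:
h = 13 (h = 8 + 5 = 13)
N(O) = 13/O
(((-5 + 5)²*8)*N(5))*(-1223) = (((-5 + 5)²*8)*(13/5))*(-1223) = ((0²*8)*(13*(⅕)))*(-1223) = ((0*8)*(13/5))*(-1223) = (0*(13/5))*(-1223) = 0*(-1223) = 0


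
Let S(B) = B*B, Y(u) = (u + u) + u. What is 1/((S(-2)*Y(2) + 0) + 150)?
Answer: 1/174 ≈ 0.0057471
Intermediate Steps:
Y(u) = 3*u (Y(u) = 2*u + u = 3*u)
S(B) = B**2
1/((S(-2)*Y(2) + 0) + 150) = 1/(((-2)**2*(3*2) + 0) + 150) = 1/((4*6 + 0) + 150) = 1/((24 + 0) + 150) = 1/(24 + 150) = 1/174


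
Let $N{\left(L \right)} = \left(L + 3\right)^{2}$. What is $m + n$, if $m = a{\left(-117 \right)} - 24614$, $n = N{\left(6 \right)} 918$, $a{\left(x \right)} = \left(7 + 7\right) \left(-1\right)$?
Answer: $49730$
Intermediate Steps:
$N{\left(L \right)} = \left(3 + L\right)^{2}$
$a{\left(x \right)} = -14$ ($a{\left(x \right)} = 14 \left(-1\right) = -14$)
$n = 74358$ ($n = \left(3 + 6\right)^{2} \cdot 918 = 9^{2} \cdot 918 = 81 \cdot 918 = 74358$)
$m = -24628$ ($m = -14 - 24614 = -24628$)
$m + n = -24628 + 74358 = 49730$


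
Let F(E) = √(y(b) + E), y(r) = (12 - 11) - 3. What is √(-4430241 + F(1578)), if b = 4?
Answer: √(-4430241 + 2*√394) ≈ 2104.8*I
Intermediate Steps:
y(r) = -2 (y(r) = 1 - 3 = -2)
F(E) = √(-2 + E)
√(-4430241 + F(1578)) = √(-4430241 + √(-2 + 1578)) = √(-4430241 + √1576) = √(-4430241 + 2*√394)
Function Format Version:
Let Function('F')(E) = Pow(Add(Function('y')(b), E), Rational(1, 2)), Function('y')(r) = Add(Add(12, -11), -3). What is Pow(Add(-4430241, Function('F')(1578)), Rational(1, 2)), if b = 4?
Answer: Pow(Add(-4430241, Mul(2, Pow(394, Rational(1, 2)))), Rational(1, 2)) ≈ Mul(2104.8, I)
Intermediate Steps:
Function('y')(r) = -2 (Function('y')(r) = Add(1, -3) = -2)
Function('F')(E) = Pow(Add(-2, E), Rational(1, 2))
Pow(Add(-4430241, Function('F')(1578)), Rational(1, 2)) = Pow(Add(-4430241, Pow(Add(-2, 1578), Rational(1, 2))), Rational(1, 2)) = Pow(Add(-4430241, Pow(1576, Rational(1, 2))), Rational(1, 2)) = Pow(Add(-4430241, Mul(2, Pow(394, Rational(1, 2)))), Rational(1, 2))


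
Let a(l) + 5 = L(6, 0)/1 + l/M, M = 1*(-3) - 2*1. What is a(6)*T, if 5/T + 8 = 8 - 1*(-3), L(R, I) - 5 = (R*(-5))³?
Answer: -45002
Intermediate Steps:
L(R, I) = 5 - 125*R³ (L(R, I) = 5 + (R*(-5))³ = 5 + (-5*R)³ = 5 - 125*R³)
T = 5/3 (T = 5/(-8 + (8 - 1*(-3))) = 5/(-8 + (8 + 3)) = 5/(-8 + 11) = 5/3 ≈ 1.6667)
M = -5 (M = -3 - 2 = -5)
a(l) = -27000 - l/5 (a(l) = -5 + ((5 - 125*6³)/1 + l/(-5)) = -5 + ((5 - 125*216)*1 + l*(-⅕)) = -5 + ((5 - 27000)*1 - l/5) = -5 + (-26995*1 - l/5) = -5 + (-26995 - l/5) = -27000 - l/5)
a(6)*T = (-27000 - ⅕*6)*(5/3) = (-27000 - 6/5)*(5/3) = -135006/5*5/3 = -45002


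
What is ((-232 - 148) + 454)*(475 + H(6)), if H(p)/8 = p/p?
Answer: 35742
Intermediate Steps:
H(p) = 8 (H(p) = 8*(p/p) = 8*1 = 8)
((-232 - 148) + 454)*(475 + H(6)) = ((-232 - 148) + 454)*(475 + 8) = (-380 + 454)*483 = 74*483 = 35742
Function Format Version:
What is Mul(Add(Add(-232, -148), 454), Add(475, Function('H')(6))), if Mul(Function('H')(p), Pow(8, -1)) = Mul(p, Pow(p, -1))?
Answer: 35742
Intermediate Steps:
Function('H')(p) = 8 (Function('H')(p) = Mul(8, Mul(p, Pow(p, -1))) = Mul(8, 1) = 8)
Mul(Add(Add(-232, -148), 454), Add(475, Function('H')(6))) = Mul(Add(Add(-232, -148), 454), Add(475, 8)) = Mul(Add(-380, 454), 483) = Mul(74, 483) = 35742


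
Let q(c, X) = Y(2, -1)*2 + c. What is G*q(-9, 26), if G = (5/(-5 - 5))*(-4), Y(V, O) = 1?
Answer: -14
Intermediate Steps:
q(c, X) = 2 + c (q(c, X) = 1*2 + c = 2 + c)
G = 2 (G = (5/(-10))*(-4) = -1/10*5*(-4) = -1/2*(-4) = 2)
G*q(-9, 26) = 2*(2 - 9) = 2*(-7) = -14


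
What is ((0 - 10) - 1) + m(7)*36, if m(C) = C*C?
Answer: 1753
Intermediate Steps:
m(C) = C**2
((0 - 10) - 1) + m(7)*36 = ((0 - 10) - 1) + 7**2*36 = (-10 - 1) + 49*36 = -11 + 1764 = 1753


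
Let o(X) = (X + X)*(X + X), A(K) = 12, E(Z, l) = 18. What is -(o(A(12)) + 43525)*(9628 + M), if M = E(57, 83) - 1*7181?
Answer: -108708965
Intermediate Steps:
o(X) = 4*X**2 (o(X) = (2*X)*(2*X) = 4*X**2)
M = -7163 (M = 18 - 1*7181 = 18 - 7181 = -7163)
-(o(A(12)) + 43525)*(9628 + M) = -(4*12**2 + 43525)*(9628 - 7163) = -(4*144 + 43525)*2465 = -(576 + 43525)*2465 = -44101*2465 = -1*108708965 = -108708965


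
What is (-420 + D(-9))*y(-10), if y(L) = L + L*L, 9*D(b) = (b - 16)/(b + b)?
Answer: -340075/9 ≈ -37786.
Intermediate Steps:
D(b) = (-16 + b)/(18*b) (D(b) = ((b - 16)/(b + b))/9 = ((-16 + b)/((2*b)))/9 = ((-16 + b)*(1/(2*b)))/9 = ((-16 + b)/(2*b))/9 = (-16 + b)/(18*b))
y(L) = L + L²
(-420 + D(-9))*y(-10) = (-420 + (1/18)*(-16 - 9)/(-9))*(-10*(1 - 10)) = (-420 + (1/18)*(-⅑)*(-25))*(-10*(-9)) = (-420 + 25/162)*90 = -68015/162*90 = -340075/9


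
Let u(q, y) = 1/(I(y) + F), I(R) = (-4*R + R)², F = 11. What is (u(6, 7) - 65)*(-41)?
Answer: 1204539/452 ≈ 2664.9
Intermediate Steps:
I(R) = 9*R² (I(R) = (-3*R)² = 9*R²)
u(q, y) = 1/(11 + 9*y²) (u(q, y) = 1/(9*y² + 11) = 1/(11 + 9*y²))
(u(6, 7) - 65)*(-41) = (1/(11 + 9*7²) - 65)*(-41) = (1/(11 + 9*49) - 65)*(-41) = (1/(11 + 441) - 65)*(-41) = (1/452 - 65)*(-41) = -29379/452*(-41) = 1204539/452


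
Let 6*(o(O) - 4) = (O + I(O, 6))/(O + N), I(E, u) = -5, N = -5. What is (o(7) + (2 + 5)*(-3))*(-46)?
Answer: 2323/3 ≈ 774.33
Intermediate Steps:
o(O) = 25/6 (o(O) = 4 + ((O - 5)/(O - 5))/6 = 4 + ((-5 + O)/(-5 + O))/6 = 4 + (1/6)*1 = 4 + 1/6 = 25/6)
(o(7) + (2 + 5)*(-3))*(-46) = (25/6 + (2 + 5)*(-3))*(-46) = (25/6 + 7*(-3))*(-46) = (25/6 - 21)*(-46) = -101/6*(-46) = 2323/3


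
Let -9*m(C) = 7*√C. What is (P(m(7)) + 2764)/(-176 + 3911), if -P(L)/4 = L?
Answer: 2764/3735 + 28*√7/33615 ≈ 0.74223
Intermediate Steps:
m(C) = -7*√C/9
P(L) = -4*L
(P(m(7)) + 2764)/(-176 + 3911) = (-(-28)*√7/9 + 2764)/(-176 + 3911) = (28*√7/9 + 2764)/3735 = (2764 + 28*√7/9)*(1/3735) = 2764/3735 + 28*√7/33615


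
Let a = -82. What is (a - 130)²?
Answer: 44944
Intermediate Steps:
(a - 130)² = (-82 - 130)² = (-212)² = 44944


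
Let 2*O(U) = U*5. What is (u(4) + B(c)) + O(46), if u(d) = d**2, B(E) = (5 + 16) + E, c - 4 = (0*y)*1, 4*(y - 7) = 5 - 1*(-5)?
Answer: 156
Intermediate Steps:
O(U) = 5*U/2 (O(U) = (U*5)/2 = (5*U)/2 = 5*U/2)
y = 19/2 (y = 7 + (5 - 1*(-5))/4 = 7 + (5 + 5)/4 = 7 + (1/4)*10 = 7 + 5/2 = 19/2 ≈ 9.5000)
c = 4 (c = 4 + (0*(19/2))*1 = 4 + 0*1 = 4 + 0 = 4)
B(E) = 21 + E
(u(4) + B(c)) + O(46) = (4**2 + (21 + 4)) + (5/2)*46 = (16 + 25) + 115 = 41 + 115 = 156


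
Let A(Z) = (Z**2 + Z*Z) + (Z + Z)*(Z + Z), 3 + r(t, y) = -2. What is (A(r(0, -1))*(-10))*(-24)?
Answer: 36000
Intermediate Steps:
r(t, y) = -5 (r(t, y) = -3 - 2 = -5)
A(Z) = 6*Z**2 (A(Z) = (Z**2 + Z**2) + (2*Z)*(2*Z) = 2*Z**2 + 4*Z**2 = 6*Z**2)
(A(r(0, -1))*(-10))*(-24) = ((6*(-5)**2)*(-10))*(-24) = ((6*25)*(-10))*(-24) = (150*(-10))*(-24) = -1500*(-24) = 36000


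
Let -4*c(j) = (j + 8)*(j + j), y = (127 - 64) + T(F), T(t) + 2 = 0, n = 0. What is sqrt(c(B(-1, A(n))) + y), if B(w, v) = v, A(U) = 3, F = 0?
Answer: sqrt(178)/2 ≈ 6.6708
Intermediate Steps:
T(t) = -2 (T(t) = -2 + 0 = -2)
y = 61 (y = (127 - 64) - 2 = 63 - 2 = 61)
c(j) = -j*(8 + j)/2 (c(j) = -(j + 8)*(j + j)/4 = -(8 + j)*2*j/4 = -j*(8 + j)/2)
sqrt(c(B(-1, A(n))) + y) = sqrt(-1/2*3*(8 + 3) + 61) = sqrt(-1/2*3*11 + 61) = sqrt(-33/2 + 61) = sqrt(89/2) = sqrt(178)/2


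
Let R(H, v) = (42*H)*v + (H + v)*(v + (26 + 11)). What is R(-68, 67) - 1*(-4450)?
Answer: -187006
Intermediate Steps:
R(H, v) = (37 + v)*(H + v) + 42*H*v (R(H, v) = 42*H*v + (H + v)*(v + 37) = 42*H*v + (H + v)*(37 + v) = 42*H*v + (37 + v)*(H + v) = (37 + v)*(H + v) + 42*H*v)
R(-68, 67) - 1*(-4450) = (67² + 37*(-68) + 37*67 + 43*(-68)*67) - 1*(-4450) = (4489 - 2516 + 2479 - 195908) + 4450 = -191456 + 4450 = -187006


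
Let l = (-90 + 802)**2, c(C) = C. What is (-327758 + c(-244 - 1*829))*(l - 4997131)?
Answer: 1476512681397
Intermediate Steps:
l = 506944 (l = 712**2 = 506944)
(-327758 + c(-244 - 1*829))*(l - 4997131) = (-327758 + (-244 - 1*829))*(506944 - 4997131) = (-327758 + (-244 - 829))*(-4490187) = (-327758 - 1073)*(-4490187) = -328831*(-4490187) = 1476512681397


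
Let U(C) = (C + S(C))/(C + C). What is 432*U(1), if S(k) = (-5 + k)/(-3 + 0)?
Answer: 504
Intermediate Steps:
S(k) = 5/3 - k/3 (S(k) = (-5 + k)/(-3) = (-5 + k)*(-⅓) = 5/3 - k/3)
U(C) = (5/3 + 2*C/3)/(2*C) (U(C) = (C + (5/3 - C/3))/(C + C) = (5/3 + 2*C/3)/((2*C)) = (5/3 + 2*C/3)*(1/(2*C)) = (5/3 + 2*C/3)/(2*C))
432*U(1) = 432*((⅙)*(5 + 2*1)/1) = 432*((⅙)*1*(5 + 2)) = 432*((⅙)*1*7) = 432*(7/6) = 504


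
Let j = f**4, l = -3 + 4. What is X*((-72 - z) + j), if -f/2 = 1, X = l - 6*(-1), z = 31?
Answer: -609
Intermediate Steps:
l = 1
X = 7 (X = 1 - 6*(-1) = 1 + 6 = 7)
f = -2 (f = -2*1 = -2)
j = 16 (j = (-2)**4 = 16)
X*((-72 - z) + j) = 7*((-72 - 1*31) + 16) = 7*((-72 - 31) + 16) = 7*(-103 + 16) = 7*(-87) = -609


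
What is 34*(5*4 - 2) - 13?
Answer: 599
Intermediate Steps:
34*(5*4 - 2) - 13 = 34*(20 - 2) - 13 = 34*18 - 13 = 612 - 13 = 599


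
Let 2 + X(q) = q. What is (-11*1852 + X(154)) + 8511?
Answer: -11709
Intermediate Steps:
X(q) = -2 + q
(-11*1852 + X(154)) + 8511 = (-11*1852 + (-2 + 154)) + 8511 = (-20372 + 152) + 8511 = -20220 + 8511 = -11709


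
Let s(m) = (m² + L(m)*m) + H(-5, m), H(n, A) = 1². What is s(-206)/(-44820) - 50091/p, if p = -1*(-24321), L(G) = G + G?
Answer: -1780453603/363355740 ≈ -4.9000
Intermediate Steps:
L(G) = 2*G
H(n, A) = 1
s(m) = 1 + 3*m² (s(m) = (m² + (2*m)*m) + 1 = (m² + 2*m²) + 1 = 3*m² + 1 = 1 + 3*m²)
p = 24321
s(-206)/(-44820) - 50091/p = (1 + 3*(-206)²)/(-44820) - 50091/24321 = (1 + 3*42436)*(-1/44820) - 50091*1/24321 = (1 + 127308)*(-1/44820) - 16697/8107 = 127309*(-1/44820) - 16697/8107 = -127309/44820 - 16697/8107 = -1780453603/363355740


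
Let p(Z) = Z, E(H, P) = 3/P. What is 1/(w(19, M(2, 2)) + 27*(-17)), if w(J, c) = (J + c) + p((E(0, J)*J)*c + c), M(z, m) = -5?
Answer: -1/465 ≈ -0.0021505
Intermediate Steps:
w(J, c) = J + 5*c (w(J, c) = (J + c) + (((3/J)*J)*c + c) = (J + c) + (3*c + c) = (J + c) + 4*c = J + 5*c)
1/(w(19, M(2, 2)) + 27*(-17)) = 1/((19 + 5*(-5)) + 27*(-17)) = 1/((19 - 25) - 459) = 1/(-6 - 459) = 1/(-465) = -1/465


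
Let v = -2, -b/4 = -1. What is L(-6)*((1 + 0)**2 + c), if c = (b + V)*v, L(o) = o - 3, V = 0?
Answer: 63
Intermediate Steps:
b = 4 (b = -4*(-1) = 4)
L(o) = -3 + o
c = -8 (c = (4 + 0)*(-2) = 4*(-2) = -8)
L(-6)*((1 + 0)**2 + c) = (-3 - 6)*((1 + 0)**2 - 8) = -9*(1**2 - 8) = -9*(1 - 8) = -9*(-7) = 63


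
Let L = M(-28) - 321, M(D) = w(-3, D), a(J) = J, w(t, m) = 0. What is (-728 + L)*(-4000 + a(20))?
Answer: 4175020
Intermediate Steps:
M(D) = 0
L = -321 (L = 0 - 321 = -321)
(-728 + L)*(-4000 + a(20)) = (-728 - 321)*(-4000 + 20) = -1049*(-3980) = 4175020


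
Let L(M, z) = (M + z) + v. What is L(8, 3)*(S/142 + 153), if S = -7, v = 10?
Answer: 456099/142 ≈ 3212.0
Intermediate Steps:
L(M, z) = 10 + M + z (L(M, z) = (M + z) + 10 = 10 + M + z)
L(8, 3)*(S/142 + 153) = (10 + 8 + 3)*(-7/142 + 153) = 21*(-7*1/142 + 153) = 21*(-7/142 + 153) = 21*(21719/142) = 456099/142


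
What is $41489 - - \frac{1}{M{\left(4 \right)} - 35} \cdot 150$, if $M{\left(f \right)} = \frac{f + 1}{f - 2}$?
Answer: $\frac{539297}{13} \approx 41484.0$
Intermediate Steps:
$M{\left(f \right)} = \frac{1 + f}{-2 + f}$
$41489 - - \frac{1}{M{\left(4 \right)} - 35} \cdot 150 = 41489 - - \frac{1}{\frac{1 + 4}{-2 + 4} - 35} \cdot 150 = 41489 - - \frac{1}{\frac{1}{2} \cdot 5 - 35} \cdot 150 = 41489 - - \frac{1}{\frac{5}{2} - 35} \cdot 150 = 41489 - - \frac{1}{- \frac{65}{2}} \cdot 150 = 41489 - \left(-1\right) \left(- \frac{2}{65}\right) 150 = 41489 - \frac{2}{65} \cdot 150 = 41489 - \frac{60}{13} = \frac{539297}{13}$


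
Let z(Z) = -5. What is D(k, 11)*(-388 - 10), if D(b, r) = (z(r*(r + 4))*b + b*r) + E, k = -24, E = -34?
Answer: 70844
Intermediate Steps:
D(b, r) = -34 - 5*b + b*r (D(b, r) = (-5*b + b*r) - 34 = -34 - 5*b + b*r)
D(k, 11)*(-388 - 10) = (-34 - 5*(-24) - 24*11)*(-388 - 10) = (-34 + 120 - 264)*(-398) = -178*(-398) = 70844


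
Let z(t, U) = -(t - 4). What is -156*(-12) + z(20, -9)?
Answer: 1856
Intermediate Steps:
z(t, U) = 4 - t (z(t, U) = -(-4 + t) = 4 - t)
-156*(-12) + z(20, -9) = -156*(-12) + (4 - 1*20) = 1872 + (4 - 20) = 1872 - 16 = 1856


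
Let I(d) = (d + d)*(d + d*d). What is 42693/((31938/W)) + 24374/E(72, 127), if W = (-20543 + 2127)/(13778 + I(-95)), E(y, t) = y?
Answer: 18196370886575/53749162836 ≈ 338.54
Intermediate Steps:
I(d) = 2*d*(d + d²) (I(d) = (2*d)*(d + d²) = 2*d*(d + d²))
W = 9208/841461 (W = (-20543 + 2127)/(13778 + 2*(-95)²*(1 - 95)) = -18416/(13778 + 2*9025*(-94)) = -18416/(13778 - 1696700) = -18416/(-1682922) = -18416*(-1/1682922) = 9208/841461 ≈ 0.010943)
42693/((31938/W)) + 24374/E(72, 127) = 42693/((31938/(9208/841461))) + 24374/72 = 42693/((31938*(841461/9208))) + 24374*(1/72) = 42693/(13437290709/4604) + 12187/36 = 42693*(4604/13437290709) + 12187/36 = 65519524/4479096903 + 12187/36 = 18196370886575/53749162836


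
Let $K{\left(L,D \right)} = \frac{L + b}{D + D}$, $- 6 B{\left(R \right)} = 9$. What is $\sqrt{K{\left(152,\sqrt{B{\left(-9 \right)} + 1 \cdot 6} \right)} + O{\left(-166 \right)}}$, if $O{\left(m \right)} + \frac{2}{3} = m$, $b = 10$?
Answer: $\frac{\sqrt{-1500 + 243 \sqrt{2}}}{3} \approx 11.335 i$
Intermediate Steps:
$B{\left(R \right)} = - \frac{3}{2}$ ($B{\left(R \right)} = \left(- \frac{1}{6}\right) 9 = - \frac{3}{2}$)
$K{\left(L,D \right)} = \frac{10 + L}{2 D}$ ($K{\left(L,D \right)} = \frac{L + 10}{D + D} = \frac{10 + L}{2 D}$)
$O{\left(m \right)} = - \frac{2}{3} + m$
$\sqrt{K{\left(152,\sqrt{B{\left(-9 \right)} + 1 \cdot 6} \right)} + O{\left(-166 \right)}} = \sqrt{\frac{10 + 152}{2 \sqrt{- \frac{3}{2} + 1 \cdot 6}} - \frac{500}{3}} = \sqrt{\frac{1}{2} \frac{1}{\sqrt{- \frac{3}{2} + 6}} \cdot 162 - \frac{500}{3}} = \sqrt{\frac{1}{2} \frac{1}{\sqrt{\frac{9}{2}}} \cdot 162 - \frac{500}{3}} = \sqrt{\frac{1}{2} \frac{1}{\frac{3}{2} \sqrt{2}} \cdot 162 - \frac{500}{3}} = \sqrt{\frac{1}{2} \frac{\sqrt{2}}{3} \cdot 162 - \frac{500}{3}} = \sqrt{27 \sqrt{2} - \frac{500}{3}} = \sqrt{- \frac{500}{3} + 27 \sqrt{2}}$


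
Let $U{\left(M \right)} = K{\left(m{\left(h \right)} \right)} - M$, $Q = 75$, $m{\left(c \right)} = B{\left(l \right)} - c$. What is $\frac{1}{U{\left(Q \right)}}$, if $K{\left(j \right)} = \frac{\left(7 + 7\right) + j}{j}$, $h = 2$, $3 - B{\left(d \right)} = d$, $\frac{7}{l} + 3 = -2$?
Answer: $- \frac{6}{409} \approx -0.01467$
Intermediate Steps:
$l = - \frac{7}{5}$ ($l = \frac{7}{-3 - 2} = \frac{7}{-5} = 7 \left(- \frac{1}{5}\right) = - \frac{7}{5} \approx -1.4$)
$B{\left(d \right)} = 3 - d$
$m{\left(c \right)} = \frac{22}{5} - c$ ($m{\left(c \right)} = \left(3 - - \frac{7}{5}\right) - c = \left(3 + \frac{7}{5}\right) - c = \frac{22}{5} - c$)
$K{\left(j \right)} = \frac{14 + j}{j}$
$U{\left(M \right)} = \frac{41}{6} - M$ ($U{\left(M \right)} = \frac{14 + \left(\frac{22}{5} - 2\right)}{\frac{22}{5} - 2} - M = \frac{14 + \frac{12}{5}}{\frac{12}{5}} - M = \frac{5}{12} \cdot \frac{82}{5} - M = \frac{41}{6} - M$)
$\frac{1}{U{\left(Q \right)}} = \frac{1}{\frac{41}{6} - 75} = \frac{1}{- \frac{409}{6}} = - \frac{6}{409}$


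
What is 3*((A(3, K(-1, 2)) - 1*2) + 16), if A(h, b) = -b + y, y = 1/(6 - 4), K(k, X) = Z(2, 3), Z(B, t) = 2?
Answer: 75/2 ≈ 37.500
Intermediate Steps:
K(k, X) = 2
y = ½ (y = 1/2 = ½ ≈ 0.50000)
A(h, b) = ½ - b (A(h, b) = -b + ½ = ½ - b)
3*((A(3, K(-1, 2)) - 1*2) + 16) = 3*(((½ - 1*2) - 1*2) + 16) = 3*(((½ - 2) - 2) + 16) = 3*((-3/2 - 2) + 16) = 3*(-7/2 + 16) = 3*(25/2) = 75/2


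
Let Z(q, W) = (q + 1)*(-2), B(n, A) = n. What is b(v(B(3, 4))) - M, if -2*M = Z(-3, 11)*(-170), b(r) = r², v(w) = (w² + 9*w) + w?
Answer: 1181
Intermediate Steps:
Z(q, W) = -2 - 2*q (Z(q, W) = (1 + q)*(-2) = -2 - 2*q)
v(w) = w² + 10*w
M = 340 (M = -(-2 - 2*(-3))*(-170)/2 = -(-2 + 6)*(-170)/2 = -2*(-170) = -½*(-680) = 340)
b(v(B(3, 4))) - M = (3*(10 + 3))² - 1*340 = (3*13)² - 340 = 39² - 340 = 1521 - 340 = 1181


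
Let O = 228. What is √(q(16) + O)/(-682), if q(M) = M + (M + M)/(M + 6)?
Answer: -15*√33/3751 ≈ -0.022972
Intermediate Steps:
q(M) = M + 2*M/(6 + M) (q(M) = M + (2*M)/(6 + M) = M + 2*M/(6 + M))
√(q(16) + O)/(-682) = √(16*(8 + 16)/(6 + 16) + 228)/(-682) = √(16*24/22 + 228)*(-1/682) = √(16*(1/22)*24 + 228)*(-1/682) = √(192/11 + 228)*(-1/682) = √(2700/11)*(-1/682) = (30*√33/11)*(-1/682) = -15*√33/3751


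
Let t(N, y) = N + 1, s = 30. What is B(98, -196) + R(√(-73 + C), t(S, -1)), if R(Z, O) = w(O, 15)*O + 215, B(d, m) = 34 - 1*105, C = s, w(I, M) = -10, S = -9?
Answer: 224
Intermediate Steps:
C = 30
t(N, y) = 1 + N
B(d, m) = -71 (B(d, m) = 34 - 105 = -71)
R(Z, O) = 215 - 10*O (R(Z, O) = -10*O + 215 = 215 - 10*O)
B(98, -196) + R(√(-73 + C), t(S, -1)) = -71 + (215 - 10*(1 - 9)) = -71 + (215 - 10*(-8)) = -71 + (215 + 80) = -71 + 295 = 224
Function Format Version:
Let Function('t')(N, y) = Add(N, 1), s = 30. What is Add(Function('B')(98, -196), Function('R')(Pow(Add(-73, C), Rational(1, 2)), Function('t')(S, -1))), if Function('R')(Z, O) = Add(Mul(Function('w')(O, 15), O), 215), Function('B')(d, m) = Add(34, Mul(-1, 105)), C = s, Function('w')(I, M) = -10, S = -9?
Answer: 224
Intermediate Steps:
C = 30
Function('t')(N, y) = Add(1, N)
Function('B')(d, m) = -71 (Function('B')(d, m) = Add(34, -105) = -71)
Function('R')(Z, O) = Add(215, Mul(-10, O)) (Function('R')(Z, O) = Add(Mul(-10, O), 215) = Add(215, Mul(-10, O)))
Add(Function('B')(98, -196), Function('R')(Pow(Add(-73, C), Rational(1, 2)), Function('t')(S, -1))) = Add(-71, Add(215, Mul(-10, Add(1, -9)))) = Add(-71, Add(215, Mul(-10, -8))) = Add(-71, Add(215, 80)) = Add(-71, 295) = 224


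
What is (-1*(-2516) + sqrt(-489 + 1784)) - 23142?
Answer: -20626 + sqrt(1295) ≈ -20590.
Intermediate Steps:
(-1*(-2516) + sqrt(-489 + 1784)) - 23142 = (2516 + sqrt(1295)) - 23142 = -20626 + sqrt(1295)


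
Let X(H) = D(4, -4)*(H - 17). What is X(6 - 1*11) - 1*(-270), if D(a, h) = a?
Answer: 182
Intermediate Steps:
X(H) = -68 + 4*H (X(H) = 4*(H - 17) = 4*(-17 + H) = -68 + 4*H)
X(6 - 1*11) - 1*(-270) = (-68 + 4*(6 - 1*11)) - 1*(-270) = (-68 + 4*(6 - 11)) + 270 = (-68 + 4*(-5)) + 270 = (-68 - 20) + 270 = -88 + 270 = 182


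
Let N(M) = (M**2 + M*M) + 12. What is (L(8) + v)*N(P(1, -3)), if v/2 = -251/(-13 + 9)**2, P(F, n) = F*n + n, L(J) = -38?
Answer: -11655/2 ≈ -5827.5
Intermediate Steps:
P(F, n) = n + F*n
N(M) = 12 + 2*M**2 (N(M) = (M**2 + M**2) + 12 = 2*M**2 + 12 = 12 + 2*M**2)
v = -251/8 (v = 2*(-251/(-13 + 9)**2) = 2*(-251/((-4)**2)) = 2*(-251/16) = -251/8 ≈ -31.375)
(L(8) + v)*N(P(1, -3)) = (-38 - 251/8)*(12 + 2*(-3*(1 + 1))**2) = -555*(12 + 2*(-3*2)**2)/8 = -555*(12 + 2*(-6)**2)/8 = -555*(12 + 2*36)/8 = -555*(12 + 72)/8 = -555/8*84 = -11655/2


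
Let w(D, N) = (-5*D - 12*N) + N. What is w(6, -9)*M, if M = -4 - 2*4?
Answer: -828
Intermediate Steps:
w(D, N) = -11*N - 5*D (w(D, N) = (-12*N - 5*D) + N = -11*N - 5*D)
M = -12 (M = -4 - 8 = -12)
w(6, -9)*M = (-11*(-9) - 5*6)*(-12) = (99 - 30)*(-12) = 69*(-12) = -828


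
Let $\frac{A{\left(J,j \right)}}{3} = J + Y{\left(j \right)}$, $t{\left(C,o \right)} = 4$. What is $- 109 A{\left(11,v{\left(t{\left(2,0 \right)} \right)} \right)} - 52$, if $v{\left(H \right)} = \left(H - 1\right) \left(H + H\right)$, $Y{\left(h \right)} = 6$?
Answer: $-5611$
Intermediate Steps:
$v{\left(H \right)} = 2 H \left(-1 + H\right)$ ($v{\left(H \right)} = \left(-1 + H\right) 2 H = 2 H \left(-1 + H\right)$)
$A{\left(J,j \right)} = 18 + 3 J$ ($A{\left(J,j \right)} = 3 \left(J + 6\right) = 3 \left(6 + J\right) = 18 + 3 J$)
$- 109 A{\left(11,v{\left(t{\left(2,0 \right)} \right)} \right)} - 52 = - 109 \left(18 + 3 \cdot 11\right) - 52 = - 109 \left(18 + 33\right) - 52 = \left(-109\right) 51 - 52 = -5559 - 52 = -5611$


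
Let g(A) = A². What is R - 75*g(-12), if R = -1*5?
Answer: -10805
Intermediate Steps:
R = -5
R - 75*g(-12) = -5 - 75*(-12)² = -5 - 75*144 = -5 - 10800 = -10805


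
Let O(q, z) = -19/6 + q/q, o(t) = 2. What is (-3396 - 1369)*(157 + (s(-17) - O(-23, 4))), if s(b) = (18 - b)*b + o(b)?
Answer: 12403295/6 ≈ 2.0672e+6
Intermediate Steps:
O(q, z) = -13/6 (O(q, z) = -19*1/6 + 1 = -19/6 + 1 = -13/6)
s(b) = 2 + b*(18 - b) (s(b) = (18 - b)*b + 2 = b*(18 - b) + 2 = 2 + b*(18 - b))
(-3396 - 1369)*(157 + (s(-17) - O(-23, 4))) = (-3396 - 1369)*(157 + ((2 - 1*(-17)**2 + 18*(-17)) - 1*(-13/6))) = -4765*(157 + ((2 - 1*289 - 306) + 13/6)) = -4765*(157 + ((2 - 289 - 306) + 13/6)) = -4765*(157 + (-593 + 13/6)) = -4765*(157 - 3545/6) = -4765*(-2603/6) = 12403295/6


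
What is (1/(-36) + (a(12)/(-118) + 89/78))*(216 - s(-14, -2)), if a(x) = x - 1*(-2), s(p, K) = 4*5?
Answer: 1345687/6903 ≈ 194.94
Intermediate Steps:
s(p, K) = 20
a(x) = 2 + x (a(x) = x + 2 = 2 + x)
(1/(-36) + (a(12)/(-118) + 89/78))*(216 - s(-14, -2)) = (1/(-36) + ((2 + 12)/(-118) + 89/78))*(216 - 1*20) = (-1/36 + (14*(-1/118) + 89*(1/78)))*(216 - 20) = (-1/36 + (-7/59 + 89/78))*196 = (-1/36 + 4705/4602)*196 = (27463/27612)*196 = 1345687/6903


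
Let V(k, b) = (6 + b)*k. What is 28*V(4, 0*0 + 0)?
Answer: 672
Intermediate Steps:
V(k, b) = k*(6 + b)
28*V(4, 0*0 + 0) = 28*(4*(6 + (0*0 + 0))) = 28*(4*(6 + (0 + 0))) = 28*(4*(6 + 0)) = 28*(4*6) = 28*24 = 672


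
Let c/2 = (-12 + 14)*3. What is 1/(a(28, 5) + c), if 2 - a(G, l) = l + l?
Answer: ¼ ≈ 0.25000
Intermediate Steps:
a(G, l) = 2 - 2*l (a(G, l) = 2 - (l + l) = 2 - 2*l)
c = 12 (c = 2*((-12 + 14)*3) = 2*(2*3) = 2*6 = 12)
1/(a(28, 5) + c) = 1/((2 - 2*5) + 12) = 1/((2 - 10) + 12) = 1/(-8 + 12) = 1/4 = ¼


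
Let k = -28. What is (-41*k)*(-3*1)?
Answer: -3444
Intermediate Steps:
(-41*k)*(-3*1) = (-41*(-28))*(-3*1) = 1148*(-3) = -3444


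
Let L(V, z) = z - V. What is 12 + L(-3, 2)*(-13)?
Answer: -53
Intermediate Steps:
12 + L(-3, 2)*(-13) = 12 + (2 - 1*(-3))*(-13) = 12 + (2 + 3)*(-13) = 12 + 5*(-13) = 12 - 65 = -53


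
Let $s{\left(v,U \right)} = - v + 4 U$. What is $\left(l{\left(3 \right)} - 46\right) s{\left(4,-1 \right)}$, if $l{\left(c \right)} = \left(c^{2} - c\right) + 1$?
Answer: $312$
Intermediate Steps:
$l{\left(c \right)} = 1 + c^{2} - c$
$\left(l{\left(3 \right)} - 46\right) s{\left(4,-1 \right)} = \left(\left(1 + 3^{2} - 3\right) - 46\right) \left(\left(-1\right) 4 + 4 \left(-1\right)\right) = \left(\left(1 + 9 - 3\right) - 46\right) \left(-4 - 4\right) = \left(7 - 46\right) \left(-8\right) = \left(-39\right) \left(-8\right) = 312$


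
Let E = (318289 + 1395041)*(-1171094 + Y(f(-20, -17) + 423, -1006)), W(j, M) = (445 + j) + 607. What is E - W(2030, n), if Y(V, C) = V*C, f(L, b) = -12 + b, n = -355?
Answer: -2685572818222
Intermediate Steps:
Y(V, C) = C*V
W(j, M) = 1052 + j
E = -2685572815140 (E = (318289 + 1395041)*(-1171094 - 1006*((-12 - 17) + 423)) = 1713330*(-1171094 - 1006*(-29 + 423)) = 1713330*(-1171094 - 1006*394) = 1713330*(-1171094 - 396364) = 1713330*(-1567458) = -2685572815140)
E - W(2030, n) = -2685572815140 - (1052 + 2030) = -2685572815140 - 1*3082 = -2685572815140 - 3082 = -2685572818222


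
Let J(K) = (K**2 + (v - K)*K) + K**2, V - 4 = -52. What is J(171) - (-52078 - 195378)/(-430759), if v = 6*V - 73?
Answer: -13995607366/430759 ≈ -32491.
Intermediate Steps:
V = -48 (V = 4 - 52 = -48)
v = -361 (v = 6*(-48) - 73 = -288 - 73 = -361)
J(K) = 2*K**2 + K*(-361 - K) (J(K) = (K**2 + (-361 - K)*K) + K**2 = (K**2 + K*(-361 - K)) + K**2 = 2*K**2 + K*(-361 - K))
J(171) - (-52078 - 195378)/(-430759) = 171*(-361 + 171) - (-52078 - 195378)/(-430759) = 171*(-190) - (-247456)*(-1)/430759 = -32490 - 1*247456/430759 = -32490 - 247456/430759 = -13995607366/430759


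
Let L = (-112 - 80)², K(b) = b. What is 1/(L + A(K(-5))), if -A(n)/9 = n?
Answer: 1/36909 ≈ 2.7094e-5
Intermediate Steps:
A(n) = -9*n
L = 36864 (L = (-192)² = 36864)
1/(L + A(K(-5))) = 1/(36864 - 9*(-5)) = 1/(36864 + 45) = 1/36909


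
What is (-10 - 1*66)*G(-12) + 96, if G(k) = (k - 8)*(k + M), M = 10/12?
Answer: -50632/3 ≈ -16877.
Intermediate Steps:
M = 5/6 (M = 10*(1/12) = 5/6 ≈ 0.83333)
G(k) = (-8 + k)*(5/6 + k) (G(k) = (k - 8)*(k + 5/6) = (-8 + k)*(5/6 + k))
(-10 - 1*66)*G(-12) + 96 = (-10 - 1*66)*(-20/3 + (-12)**2 - 43/6*(-12)) + 96 = (-10 - 66)*(-20/3 + 144 + 86) + 96 = -76*670/3 + 96 = -50920/3 + 96 = -50632/3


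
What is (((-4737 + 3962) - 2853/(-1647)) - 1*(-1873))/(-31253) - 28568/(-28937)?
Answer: 157565333645/165499355163 ≈ 0.95206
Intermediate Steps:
(((-4737 + 3962) - 2853/(-1647)) - 1*(-1873))/(-31253) - 28568/(-28937) = ((-775 - 2853*(-1/1647)) + 1873)*(-1/31253) - 28568*(-1/28937) = ((-775 + 317/183) + 1873)*(-1/31253) + 28568/28937 = (-141508/183 + 1873)*(-1/31253) + 28568/28937 = (201251/183)*(-1/31253) + 28568/28937 = -201251/5719299 + 28568/28937 = 157565333645/165499355163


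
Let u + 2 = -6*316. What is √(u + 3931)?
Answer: √2033 ≈ 45.089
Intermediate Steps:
u = -1898 (u = -2 - 6*316 = -2 - 1896 = -1898)
√(u + 3931) = √(-1898 + 3931) = √2033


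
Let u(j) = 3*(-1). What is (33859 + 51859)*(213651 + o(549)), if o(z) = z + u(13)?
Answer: 18360538446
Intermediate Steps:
u(j) = -3
o(z) = -3 + z (o(z) = z - 3 = -3 + z)
(33859 + 51859)*(213651 + o(549)) = (33859 + 51859)*(213651 + (-3 + 549)) = 85718*(213651 + 546) = 85718*214197 = 18360538446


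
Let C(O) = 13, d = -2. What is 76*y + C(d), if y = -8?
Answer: -595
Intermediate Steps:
76*y + C(d) = 76*(-8) + 13 = -608 + 13 = -595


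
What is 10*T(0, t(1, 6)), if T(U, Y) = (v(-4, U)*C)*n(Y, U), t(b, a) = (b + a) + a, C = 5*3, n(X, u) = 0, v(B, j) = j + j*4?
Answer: 0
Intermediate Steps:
v(B, j) = 5*j (v(B, j) = j + 4*j = 5*j)
C = 15
t(b, a) = b + 2*a (t(b, a) = (a + b) + a = b + 2*a)
T(U, Y) = 0 (T(U, Y) = ((5*U)*15)*0 = (75*U)*0 = 0)
10*T(0, t(1, 6)) = 10*0 = 0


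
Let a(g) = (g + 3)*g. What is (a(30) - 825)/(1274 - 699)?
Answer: 33/115 ≈ 0.28696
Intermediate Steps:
a(g) = g*(3 + g) (a(g) = (3 + g)*g = g*(3 + g))
(a(30) - 825)/(1274 - 699) = (30*(3 + 30) - 825)/(1274 - 699) = (30*33 - 825)/575 = (990 - 825)*(1/575) = 165*(1/575) = 33/115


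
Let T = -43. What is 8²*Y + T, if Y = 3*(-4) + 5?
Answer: -491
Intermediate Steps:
Y = -7 (Y = -12 + 5 = -7)
8²*Y + T = 8²*(-7) - 43 = 64*(-7) - 43 = -448 - 43 = -491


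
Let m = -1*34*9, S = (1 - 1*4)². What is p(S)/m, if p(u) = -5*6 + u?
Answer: 7/102 ≈ 0.068627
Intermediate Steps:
S = 9 (S = (1 - 4)² = (-3)² = 9)
p(u) = -30 + u
m = -306 (m = -34*9 = -306)
p(S)/m = (-30 + 9)/(-306) = -21*(-1/306) = 7/102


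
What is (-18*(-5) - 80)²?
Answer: 100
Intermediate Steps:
(-18*(-5) - 80)² = (90 - 80)² = 10² = 100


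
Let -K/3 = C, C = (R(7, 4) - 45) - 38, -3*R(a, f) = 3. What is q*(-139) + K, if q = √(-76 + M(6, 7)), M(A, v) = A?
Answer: 252 - 139*I*√70 ≈ 252.0 - 1163.0*I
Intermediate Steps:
R(a, f) = -1 (R(a, f) = -⅓*3 = -1)
C = -84 (C = (-1 - 45) - 38 = -46 - 38 = -84)
K = 252 (K = -3*(-84) = 252)
q = I*√70 (q = √(-76 + 6) = √(-70) = I*√70 ≈ 8.3666*I)
q*(-139) + K = (I*√70)*(-139) + 252 = -139*I*√70 + 252 = 252 - 139*I*√70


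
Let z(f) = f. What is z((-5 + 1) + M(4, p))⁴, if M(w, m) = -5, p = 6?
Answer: 6561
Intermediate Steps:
z((-5 + 1) + M(4, p))⁴ = ((-5 + 1) - 5)⁴ = (-4 - 5)⁴ = (-9)⁴ = 6561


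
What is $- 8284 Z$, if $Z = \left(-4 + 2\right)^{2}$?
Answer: $-33136$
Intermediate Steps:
$Z = 4$ ($Z = \left(-2\right)^{2} = 4$)
$- 8284 Z = \left(-8284\right) 4 = -33136$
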